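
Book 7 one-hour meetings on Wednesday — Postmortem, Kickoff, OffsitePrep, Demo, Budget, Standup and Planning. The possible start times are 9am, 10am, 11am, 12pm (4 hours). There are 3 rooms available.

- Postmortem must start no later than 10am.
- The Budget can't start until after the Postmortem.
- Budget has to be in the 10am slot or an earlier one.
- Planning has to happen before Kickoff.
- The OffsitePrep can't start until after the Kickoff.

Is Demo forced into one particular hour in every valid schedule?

Demo can be 9am (e.g. Postmortem in 9am; Demo in 9am; Budget in 10am; Planning in 9am; Kickoff in 10am; Standup in 10am; OffsitePrep in 11am) or 10am (e.g. Budget -> 10am, Standup -> 9am, Demo -> 10am, Kickoff -> 10am, Postmortem -> 9am, Planning -> 9am, OffsitePrep -> 11am).

No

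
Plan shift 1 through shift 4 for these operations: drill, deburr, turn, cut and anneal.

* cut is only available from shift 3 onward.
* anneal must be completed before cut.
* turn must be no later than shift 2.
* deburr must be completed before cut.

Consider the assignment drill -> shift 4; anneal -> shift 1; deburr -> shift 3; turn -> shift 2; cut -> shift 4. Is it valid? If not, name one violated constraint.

Yes, all constraints hold

anneal must be completed before cut — holds.
turn must be no later than shift 2 — holds.
cut is only available from shift 3 onward — holds.
deburr must be completed before cut — holds.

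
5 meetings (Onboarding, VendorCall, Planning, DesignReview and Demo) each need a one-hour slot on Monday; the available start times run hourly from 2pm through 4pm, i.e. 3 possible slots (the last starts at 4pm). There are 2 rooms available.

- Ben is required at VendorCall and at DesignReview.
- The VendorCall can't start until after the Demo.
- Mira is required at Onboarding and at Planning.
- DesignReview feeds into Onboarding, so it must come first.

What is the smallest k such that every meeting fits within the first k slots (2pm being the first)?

3

The precedence chain requires at least 2 distinct slots.
With at most 2 per slot and 5 meetings, at least 3 slots are needed.
3 works (last occupied slot: 4pm): for example Onboarding=3pm, VendorCall=3pm, Planning=4pm, DesignReview=2pm, Demo=2pm.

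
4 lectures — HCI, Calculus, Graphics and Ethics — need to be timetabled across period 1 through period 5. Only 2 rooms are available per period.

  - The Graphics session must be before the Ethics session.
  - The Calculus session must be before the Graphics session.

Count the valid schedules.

50

Splitting on HCI: it can be period 1 (10), period 2 (10), period 3 (10), period 4 (10), period 5 (10). Listing each branch's schedules as (Calculus, Graphics, Ethics) by period number:
HCI=period 1: (1,2,3) (1,2,4) (1,2,5) (1,3,4) (1,3,5) (1,4,5) (2,3,4) (2,3,5) (2,4,5) (3,4,5) — 10.
HCI=period 2: (1,2,3) (1,2,4) (1,2,5) (1,3,4) (1,3,5) (1,4,5) (2,3,4) (2,3,5) (2,4,5) (3,4,5) — 10.
HCI=period 3: (1,2,3) (1,2,4) (1,2,5) (1,3,4) (1,3,5) (1,4,5) (2,3,4) (2,3,5) (2,4,5) (3,4,5) — 10.
HCI=period 4: (1,2,3) (1,2,4) (1,2,5) (1,3,4) (1,3,5) (1,4,5) (2,3,4) (2,3,5) (2,4,5) (3,4,5) — 10.
HCI=period 5: (1,2,3) (1,2,4) (1,2,5) (1,3,4) (1,3,5) (1,4,5) (2,3,4) (2,3,5) (2,4,5) (3,4,5) — 10.
Summing: 10 + 10 + 10 + 10 + 10 = 50.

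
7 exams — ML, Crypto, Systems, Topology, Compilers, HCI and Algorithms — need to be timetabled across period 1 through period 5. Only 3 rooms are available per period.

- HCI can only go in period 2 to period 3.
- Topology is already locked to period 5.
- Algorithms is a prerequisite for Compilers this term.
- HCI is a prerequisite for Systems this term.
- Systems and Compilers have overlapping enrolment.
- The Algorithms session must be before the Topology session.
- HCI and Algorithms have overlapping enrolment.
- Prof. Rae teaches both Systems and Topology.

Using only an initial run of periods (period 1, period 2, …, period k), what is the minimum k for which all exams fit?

5 periods

The precedence chain requires at least 2 distinct periods.
With at most 3 per period and 7 exams, at least 3 periods are needed.
Topology can't be placed before period 5, so the schedule must run through at least period 5.
5 works (last occupied period: period 5): for example Systems in period 3, Crypto in period 1, Algorithms in period 1, HCI in period 2, ML in period 1, Compilers in period 2, Topology in period 5.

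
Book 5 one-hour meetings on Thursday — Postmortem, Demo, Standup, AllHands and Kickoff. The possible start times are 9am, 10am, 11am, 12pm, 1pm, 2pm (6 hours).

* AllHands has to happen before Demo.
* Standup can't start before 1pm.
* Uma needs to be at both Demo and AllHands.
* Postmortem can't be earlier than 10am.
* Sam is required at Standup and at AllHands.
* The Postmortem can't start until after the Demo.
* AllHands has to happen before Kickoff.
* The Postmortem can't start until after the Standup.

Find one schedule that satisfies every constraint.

Standup=1pm, Postmortem=2pm, Demo=10am, AllHands=9am, Kickoff=10am

Checking: AllHands(9am) before Kickoff(10am); Standup(1pm) before Postmortem(2pm); Demo(10am) before Postmortem(2pm); AllHands(9am) before Demo(10am); Demo(10am) != AllHands(9am); Standup(1pm) != AllHands(9am); Standup=1pm in [1pm,2pm]; Postmortem=2pm in [10am,2pm].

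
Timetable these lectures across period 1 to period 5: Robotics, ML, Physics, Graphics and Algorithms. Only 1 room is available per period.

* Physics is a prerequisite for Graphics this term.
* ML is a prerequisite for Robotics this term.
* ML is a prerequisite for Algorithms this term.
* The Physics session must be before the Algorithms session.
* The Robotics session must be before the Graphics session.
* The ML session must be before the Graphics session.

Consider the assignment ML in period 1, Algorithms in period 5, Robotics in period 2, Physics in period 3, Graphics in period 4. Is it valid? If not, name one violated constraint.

ML is a prerequisite for Algorithms this term — holds.
The Robotics session must be before the Graphics session — holds.
ML is a prerequisite for Robotics this term — holds.
Only 1 room is available per period — holds.
The Physics session must be before the Algorithms session — holds.
Physics is a prerequisite for Graphics this term — holds.
The ML session must be before the Graphics session — holds.

Valid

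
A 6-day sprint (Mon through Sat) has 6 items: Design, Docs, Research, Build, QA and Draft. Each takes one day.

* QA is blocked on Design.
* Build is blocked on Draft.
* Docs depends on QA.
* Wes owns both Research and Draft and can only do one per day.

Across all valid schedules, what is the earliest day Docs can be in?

Precedence pushes Docs to at least Wed.
Docs at Wed is achievable: Build=Tue, Docs=Wed, QA=Tue, Research=Tue, Draft=Mon, Design=Mon.

Wed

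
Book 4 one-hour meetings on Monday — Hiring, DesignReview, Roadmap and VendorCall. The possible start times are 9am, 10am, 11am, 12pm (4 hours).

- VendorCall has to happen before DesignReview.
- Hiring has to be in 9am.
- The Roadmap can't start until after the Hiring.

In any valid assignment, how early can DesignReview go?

10am

Precedence pushes DesignReview to at least 10am.
DesignReview at 10am is achievable: DesignReview=10am; Roadmap=10am; VendorCall=9am; Hiring=9am.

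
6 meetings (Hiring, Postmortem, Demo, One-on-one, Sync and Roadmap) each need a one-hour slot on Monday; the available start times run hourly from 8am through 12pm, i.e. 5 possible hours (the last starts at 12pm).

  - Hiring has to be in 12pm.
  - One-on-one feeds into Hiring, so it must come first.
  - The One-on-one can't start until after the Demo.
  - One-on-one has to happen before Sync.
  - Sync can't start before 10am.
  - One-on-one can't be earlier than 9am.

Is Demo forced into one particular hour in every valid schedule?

No

Demo can be 8am (e.g. Hiring in 12pm; Postmortem in 8am; Sync in 10am; Roadmap in 8am; Demo in 8am; One-on-one in 9am) or 9am (e.g. Sync -> 11am, One-on-one -> 10am, Roadmap -> 8am, Postmortem -> 8am, Demo -> 9am, Hiring -> 12pm).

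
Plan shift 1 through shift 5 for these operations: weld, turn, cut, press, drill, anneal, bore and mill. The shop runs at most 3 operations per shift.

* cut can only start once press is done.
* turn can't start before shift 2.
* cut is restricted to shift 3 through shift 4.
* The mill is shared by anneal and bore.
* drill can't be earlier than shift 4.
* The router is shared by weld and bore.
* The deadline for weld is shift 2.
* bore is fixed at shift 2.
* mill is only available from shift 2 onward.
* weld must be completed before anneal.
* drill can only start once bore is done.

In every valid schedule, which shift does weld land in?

weld's window is shift 1–shift 2.
bore is fixed at shift 2, and weld can't share a shift with bore.
So weld must be shift 1.

shift 1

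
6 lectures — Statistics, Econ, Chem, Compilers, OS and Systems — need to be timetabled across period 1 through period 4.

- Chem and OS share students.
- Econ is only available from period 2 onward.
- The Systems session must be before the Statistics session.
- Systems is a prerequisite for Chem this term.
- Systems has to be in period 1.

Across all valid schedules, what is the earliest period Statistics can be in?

period 2

Precedence pushes Statistics to at least period 2.
Statistics at period 2 is achievable: Systems in period 1, Chem in period 2, Statistics in period 2, Compilers in period 1, Econ in period 2, OS in period 1.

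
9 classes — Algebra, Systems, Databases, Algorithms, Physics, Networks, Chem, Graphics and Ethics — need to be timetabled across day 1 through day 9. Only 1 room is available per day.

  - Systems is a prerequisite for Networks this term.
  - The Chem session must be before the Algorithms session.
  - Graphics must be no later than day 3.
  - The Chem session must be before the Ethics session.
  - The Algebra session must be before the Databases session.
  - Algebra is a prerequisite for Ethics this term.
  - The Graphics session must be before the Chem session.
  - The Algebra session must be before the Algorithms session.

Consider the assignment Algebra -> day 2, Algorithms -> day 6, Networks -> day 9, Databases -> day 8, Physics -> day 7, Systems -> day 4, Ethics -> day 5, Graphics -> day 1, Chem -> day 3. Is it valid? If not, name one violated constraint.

The Algebra session must be before the Algorithms session — holds.
The Algebra session must be before the Databases session — holds.
The Chem session must be before the Ethics session — holds.
The Chem session must be before the Algorithms session — holds.
Graphics must be no later than day 3 — holds.
Only 1 room is available per day — holds.
The Graphics session must be before the Chem session — holds.
Algebra is a prerequisite for Ethics this term — holds.
Systems is a prerequisite for Networks this term — holds.

Yes, all constraints hold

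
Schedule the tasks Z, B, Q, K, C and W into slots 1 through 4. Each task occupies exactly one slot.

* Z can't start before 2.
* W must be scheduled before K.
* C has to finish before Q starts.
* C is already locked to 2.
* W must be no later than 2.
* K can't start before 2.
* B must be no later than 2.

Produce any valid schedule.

Q in 3; W in 1; Z in 2; K in 2; B in 1; C in 2

Checking: W(1) before K(2); C(2) before Q(3); C=2 in [2,2]; Z=2 in [2,4]; W=1 in [1,2]; B=1 in [1,2]; K=2 in [2,4].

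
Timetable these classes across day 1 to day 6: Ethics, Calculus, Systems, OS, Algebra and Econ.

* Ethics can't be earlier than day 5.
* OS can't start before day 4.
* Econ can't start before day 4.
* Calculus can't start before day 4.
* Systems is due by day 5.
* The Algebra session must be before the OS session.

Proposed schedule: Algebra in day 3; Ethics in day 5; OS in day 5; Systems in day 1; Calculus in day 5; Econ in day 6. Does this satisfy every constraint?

Yes, all constraints hold

Econ can't start before day 4 — holds.
The Algebra session must be before the OS session — holds.
Systems is due by day 5 — holds.
Calculus can't start before day 4 — holds.
Ethics can't be earlier than day 5 — holds.
OS can't start before day 4 — holds.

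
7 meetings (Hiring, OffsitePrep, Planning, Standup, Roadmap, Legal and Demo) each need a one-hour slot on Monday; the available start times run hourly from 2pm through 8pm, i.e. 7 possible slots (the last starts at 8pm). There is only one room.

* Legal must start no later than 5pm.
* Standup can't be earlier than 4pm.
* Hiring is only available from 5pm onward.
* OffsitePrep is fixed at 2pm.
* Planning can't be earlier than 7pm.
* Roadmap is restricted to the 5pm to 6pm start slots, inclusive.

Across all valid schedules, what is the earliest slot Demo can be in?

3pm

Demo at 3pm is achievable: Hiring -> 6pm; Legal -> 4pm; Standup -> 8pm; Roadmap -> 5pm; Planning -> 7pm; OffsitePrep -> 2pm; Demo -> 3pm.
Nothing earlier works — the capacity limit rule out every slot before 3pm.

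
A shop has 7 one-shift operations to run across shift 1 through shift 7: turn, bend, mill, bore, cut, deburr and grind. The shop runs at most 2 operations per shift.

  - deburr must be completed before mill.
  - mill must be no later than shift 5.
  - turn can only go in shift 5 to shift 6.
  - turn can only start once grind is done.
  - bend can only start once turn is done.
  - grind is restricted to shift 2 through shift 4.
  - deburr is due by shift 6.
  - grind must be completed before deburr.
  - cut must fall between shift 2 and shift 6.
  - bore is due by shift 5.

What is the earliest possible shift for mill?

shift 4

Precedence pushes mill to at least shift 4; mill's own window allows nothing later than shift 5.
mill at shift 4 is achievable: turn=shift 5; bore=shift 1; deburr=shift 3; cut=shift 2; mill=shift 4; grind=shift 2; bend=shift 6.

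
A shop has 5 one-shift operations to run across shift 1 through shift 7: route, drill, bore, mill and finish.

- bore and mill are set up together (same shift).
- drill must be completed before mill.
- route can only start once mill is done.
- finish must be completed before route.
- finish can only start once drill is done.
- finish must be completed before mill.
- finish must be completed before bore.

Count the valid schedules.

35

Splitting on route: it can be shift 4 (1), shift 5 (4), shift 6 (10), shift 7 (20). Listing each branch's schedules as (drill, bore, mill, finish) by shift number:
route=shift 4: (1,3,3,2) — 1.
route=shift 5: (1,3,3,2) (1,4,4,2) (1,4,4,3) (2,4,4,3) — 4.
route=shift 6: (1,3,3,2) (1,4,4,2) (1,4,4,3) (1,5,5,2) (1,5,5,3) (1,5,5,4) (2,4,4,3) (2,5,5,3) (2,5,5,4) (3,5,5,4) — 10.
route=shift 7: (1,3,3,2) (1,4,4,2) (1,4,4,3) (1,5,5,2) (1,5,5,3) (1,5,5,4) (1,6,6,2) (1,6,6,3) (1,6,6,4) (1,6,6,5) (2,4,4,3) (2,5,5,3) (2,5,5,4) (2,6,6,3) (2,6,6,4) (2,6,6,5) (3,5,5,4) (3,6,6,4) (3,6,6,5) (4,6,6,5) — 20.
Summing: 1 + 4 + 10 + 20 = 35.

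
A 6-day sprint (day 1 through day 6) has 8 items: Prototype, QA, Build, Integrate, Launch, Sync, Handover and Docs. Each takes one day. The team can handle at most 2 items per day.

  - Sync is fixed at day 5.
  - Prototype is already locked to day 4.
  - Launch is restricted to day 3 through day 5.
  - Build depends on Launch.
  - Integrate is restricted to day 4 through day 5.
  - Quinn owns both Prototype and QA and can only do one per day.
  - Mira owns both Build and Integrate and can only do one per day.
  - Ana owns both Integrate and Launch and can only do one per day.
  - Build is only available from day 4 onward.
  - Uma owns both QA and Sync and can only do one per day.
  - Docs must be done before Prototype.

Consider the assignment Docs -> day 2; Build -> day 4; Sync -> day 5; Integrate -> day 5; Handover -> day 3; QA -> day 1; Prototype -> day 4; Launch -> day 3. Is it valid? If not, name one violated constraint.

Yes, all constraints hold

Mira owns both Build and Integrate and can only do one per day — holds.
Quinn owns both Prototype and QA and can only do one per day — holds.
Build is only available from day 4 onward — holds.
Ana owns both Integrate and Launch and can only do one per day — holds.
Build depends on Launch — holds.
Sync is fixed at day 5 — holds.
Launch is restricted to day 3 through day 5 — holds.
Prototype is already locked to day 4 — holds.
Uma owns both QA and Sync and can only do one per day — holds.
Integrate is restricted to day 4 through day 5 — holds.
Docs must be done before Prototype — holds.
The team can handle at most 2 items per day — holds.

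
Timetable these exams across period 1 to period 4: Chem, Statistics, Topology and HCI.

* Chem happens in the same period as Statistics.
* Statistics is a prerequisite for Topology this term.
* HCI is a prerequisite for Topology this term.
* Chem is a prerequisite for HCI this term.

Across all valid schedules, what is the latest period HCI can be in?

period 3

Precedence pushes HCI to at least period 2; downstream work caps HCI at period 3.
HCI at period 3 is achievable: Topology in period 4, Chem in period 1, HCI in period 3, Statistics in period 1.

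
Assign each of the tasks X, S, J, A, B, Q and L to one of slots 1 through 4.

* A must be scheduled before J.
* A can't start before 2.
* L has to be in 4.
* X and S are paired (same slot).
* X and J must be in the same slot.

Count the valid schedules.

48

Splitting on X: it can be 3 (16), 4 (32). Listing each branch's schedules as (S, J, A, B, Q, L):
X=3: (3,3,2,1,1,4) (3,3,2,1,2,4) (3,3,2,1,3,4) (3,3,2,1,4,4) (3,3,2,2,1,4) (3,3,2,2,2,4) (3,3,2,2,3,4) (3,3,2,2,4,4) (3,3,2,3,1,4) (3,3,2,3,2,4) (3,3,2,3,3,4) (3,3,2,3,4,4) (3,3,2,4,1,4) (3,3,2,4,2,4) (3,3,2,4,3,4) (3,3,2,4,4,4) — 16.
X=4: (4,4,2,1,1,4) (4,4,2,1,2,4) (4,4,2,1,3,4) (4,4,2,1,4,4) (4,4,2,2,1,4) (4,4,2,2,2,4) (4,4,2,2,3,4) (4,4,2,2,4,4) (4,4,2,3,1,4) (4,4,2,3,2,4) (4,4,2,3,3,4) (4,4,2,3,4,4) (4,4,2,4,1,4) (4,4,2,4,2,4) (4,4,2,4,3,4) (4,4,2,4,4,4) (4,4,3,1,1,4) (4,4,3,1,2,4) (4,4,3,1,3,4) (4,4,3,1,4,4) (4,4,3,2,1,4) (4,4,3,2,2,4) (4,4,3,2,3,4) (4,4,3,2,4,4) (4,4,3,3,1,4) (4,4,3,3,2,4) (4,4,3,3,3,4) (4,4,3,3,4,4) (4,4,3,4,1,4) (4,4,3,4,2,4) (4,4,3,4,3,4) (4,4,3,4,4,4) — 32.
Summing: 16 + 32 = 48.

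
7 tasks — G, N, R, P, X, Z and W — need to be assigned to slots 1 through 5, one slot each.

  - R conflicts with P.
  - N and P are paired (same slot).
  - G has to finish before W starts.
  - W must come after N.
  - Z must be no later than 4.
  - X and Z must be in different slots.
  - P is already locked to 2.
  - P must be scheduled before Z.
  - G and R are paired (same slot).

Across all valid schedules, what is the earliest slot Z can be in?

Precedence pushes Z to at least 3; Z's own window allows nothing later than 4.
Z at 3 is achievable: W in 3; R in 1; G in 1; P in 2; N in 2; X in 1; Z in 3.

3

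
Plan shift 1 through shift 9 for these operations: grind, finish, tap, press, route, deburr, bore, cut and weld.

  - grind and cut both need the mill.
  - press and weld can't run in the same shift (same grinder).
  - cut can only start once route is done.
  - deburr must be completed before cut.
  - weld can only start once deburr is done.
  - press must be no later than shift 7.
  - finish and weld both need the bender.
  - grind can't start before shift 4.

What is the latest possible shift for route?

shift 8

Downstream work caps route at shift 8.
route at shift 8 is achievable: weld -> shift 2; finish -> shift 1; tap -> shift 1; deburr -> shift 1; cut -> shift 9; press -> shift 1; bore -> shift 1; grind -> shift 4; route -> shift 8.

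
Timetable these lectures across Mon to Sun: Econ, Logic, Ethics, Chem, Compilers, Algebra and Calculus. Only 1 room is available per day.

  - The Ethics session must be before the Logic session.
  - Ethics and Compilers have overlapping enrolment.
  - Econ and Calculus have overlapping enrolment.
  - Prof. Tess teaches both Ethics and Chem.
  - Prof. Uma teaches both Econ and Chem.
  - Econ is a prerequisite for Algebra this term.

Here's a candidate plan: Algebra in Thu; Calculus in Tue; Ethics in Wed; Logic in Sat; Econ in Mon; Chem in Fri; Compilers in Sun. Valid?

Prof. Uma teaches both Econ and Chem — holds.
Prof. Tess teaches both Ethics and Chem — holds.
Only 1 room is available per day — holds.
Econ is a prerequisite for Algebra this term — holds.
Econ and Calculus have overlapping enrolment — holds.
Ethics and Compilers have overlapping enrolment — holds.
The Ethics session must be before the Logic session — holds.

Yes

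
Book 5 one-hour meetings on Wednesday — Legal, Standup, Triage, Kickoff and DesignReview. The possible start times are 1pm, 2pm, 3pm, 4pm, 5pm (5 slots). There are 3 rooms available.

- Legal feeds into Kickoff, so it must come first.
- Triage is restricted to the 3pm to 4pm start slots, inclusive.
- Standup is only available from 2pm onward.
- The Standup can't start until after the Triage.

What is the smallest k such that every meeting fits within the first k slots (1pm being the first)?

4 slots

The precedence chain requires at least 2 distinct slots.
With at most 3 per slot and 5 meetings, at least 2 slots are needed.
Propagating the time windows through the other constraints, Standup can't land before 4pm — that is slot 4 counting from 1pm — so the schedule must run through at least 4 slots.
4 works (last occupied slot: 4pm): for example Triage in 3pm, Kickoff in 2pm, Legal in 1pm, DesignReview in 1pm, Standup in 4pm.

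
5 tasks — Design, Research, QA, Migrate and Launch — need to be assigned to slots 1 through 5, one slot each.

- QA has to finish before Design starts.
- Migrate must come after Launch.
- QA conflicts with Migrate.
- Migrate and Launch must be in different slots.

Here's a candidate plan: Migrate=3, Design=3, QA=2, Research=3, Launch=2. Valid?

Migrate and Launch must be in different slots — holds.
QA has to finish before Design starts — holds.
QA conflicts with Migrate — holds.
Migrate must come after Launch — holds.

Yes, all constraints hold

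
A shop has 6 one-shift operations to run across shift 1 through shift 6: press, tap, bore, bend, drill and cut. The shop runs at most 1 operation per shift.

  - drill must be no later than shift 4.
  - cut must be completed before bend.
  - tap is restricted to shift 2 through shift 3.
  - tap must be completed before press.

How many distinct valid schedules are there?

Splitting on press: it can be shift 3 (6), shift 4 (12), shift 5 (18), shift 6 (18). Listing each branch's schedules as (tap, bore, bend, drill, cut) by shift number:
press=shift 3: (2,1,6,4,5) (2,4,6,1,5) (2,5,6,1,4) (2,5,6,4,1) (2,6,5,1,4) (2,6,5,4,1) — 6.
press=shift 4: (2,1,6,3,5) (2,3,6,1,5) (2,5,6,1,3) (2,5,6,3,1) (2,6,5,1,3) (2,6,5,3,1) (3,1,6,2,5) (3,2,6,1,5) (3,5,6,1,2) (3,5,6,2,1) (3,6,5,1,2) (3,6,5,2,1) — 12.
press=shift 5: (2,1,6,3,4) (2,1,6,4,3) (2,3,6,1,4) (2,3,6,4,1) (2,4,6,1,3) (2,4,6,3,1) (2,6,3,4,1) (2,6,4,1,3) (2,6,4,3,1) (3,1,6,2,4) (3,1,6,4,2) (3,2,6,1,4) (3,2,6,4,1) (3,4,6,1,2) (3,4,6,2,1) (3,6,2,4,1) (3,6,4,1,2) (3,6,4,2,1) — 18.
press=shift 6: (2,1,5,3,4) (2,1,5,4,3) (2,3,5,1,4) (2,3,5,4,1) (2,4,5,1,3) (2,4,5,3,1) (2,5,3,4,1) (2,5,4,1,3) (2,5,4,3,1) (3,1,5,2,4) (3,1,5,4,2) (3,2,5,1,4) (3,2,5,4,1) (3,4,5,1,2) (3,4,5,2,1) (3,5,2,4,1) (3,5,4,1,2) (3,5,4,2,1) — 18.
Summing: 6 + 12 + 18 + 18 = 54.

54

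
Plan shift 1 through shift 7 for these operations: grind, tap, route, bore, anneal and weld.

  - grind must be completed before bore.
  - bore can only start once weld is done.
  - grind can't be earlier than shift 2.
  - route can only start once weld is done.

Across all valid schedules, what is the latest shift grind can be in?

shift 6

Grind is available from shift 2; downstream work caps grind at shift 6.
grind at shift 6 is achievable: route in shift 2, tap in shift 1, anneal in shift 1, weld in shift 1, bore in shift 7, grind in shift 6.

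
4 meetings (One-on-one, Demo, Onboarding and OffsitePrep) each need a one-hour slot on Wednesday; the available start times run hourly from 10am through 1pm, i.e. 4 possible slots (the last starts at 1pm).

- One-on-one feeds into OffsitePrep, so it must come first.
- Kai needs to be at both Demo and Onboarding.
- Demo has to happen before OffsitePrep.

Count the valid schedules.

42

Splitting on One-on-one: it can be 10am (18), 11am (15), 12pm (9). Listing each branch's schedules as (Demo, Onboarding, OffsitePrep):
One-on-one=10am: (10am,11am,11am) (10am,11am,12pm) (10am,11am,1pm) (10am,12pm,11am) (10am,12pm,12pm) (10am,12pm,1pm) (10am,1pm,11am) (10am,1pm,12pm) (10am,1pm,1pm) (11am,10am,12pm) (11am,10am,1pm) (11am,12pm,12pm) (11am,12pm,1pm) (11am,1pm,12pm) (11am,1pm,1pm) (12pm,10am,1pm) (12pm,11am,1pm) (12pm,1pm,1pm) — 18.
One-on-one=11am: (10am,11am,12pm) (10am,11am,1pm) (10am,12pm,12pm) (10am,12pm,1pm) (10am,1pm,12pm) (10am,1pm,1pm) (11am,10am,12pm) (11am,10am,1pm) (11am,12pm,12pm) (11am,12pm,1pm) (11am,1pm,12pm) (11am,1pm,1pm) (12pm,10am,1pm) (12pm,11am,1pm) (12pm,1pm,1pm) — 15.
One-on-one=12pm: (10am,11am,1pm) (10am,12pm,1pm) (10am,1pm,1pm) (11am,10am,1pm) (11am,12pm,1pm) (11am,1pm,1pm) (12pm,10am,1pm) (12pm,11am,1pm) (12pm,1pm,1pm) — 9.
Summing: 18 + 15 + 9 = 42.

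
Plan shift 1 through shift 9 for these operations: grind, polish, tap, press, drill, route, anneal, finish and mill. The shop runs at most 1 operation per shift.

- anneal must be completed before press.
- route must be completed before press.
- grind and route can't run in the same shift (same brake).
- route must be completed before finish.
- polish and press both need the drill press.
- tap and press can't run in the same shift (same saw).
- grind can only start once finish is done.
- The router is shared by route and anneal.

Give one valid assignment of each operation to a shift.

finish=shift 4, tap=shift 7, drill=shift 8, anneal=shift 2, grind=shift 5, route=shift 1, press=shift 3, polish=shift 6, mill=shift 9

Checking: route(shift 1) before press(shift 3); finish(shift 4) before grind(shift 5); route(shift 1) before finish(shift 4); anneal(shift 2) before press(shift 3); route(shift 1) != anneal(shift 2); tap(shift 7) != press(shift 3); grind(shift 5) != route(shift 1); polish(shift 6) != press(shift 3); max 1 per shift (cap 1).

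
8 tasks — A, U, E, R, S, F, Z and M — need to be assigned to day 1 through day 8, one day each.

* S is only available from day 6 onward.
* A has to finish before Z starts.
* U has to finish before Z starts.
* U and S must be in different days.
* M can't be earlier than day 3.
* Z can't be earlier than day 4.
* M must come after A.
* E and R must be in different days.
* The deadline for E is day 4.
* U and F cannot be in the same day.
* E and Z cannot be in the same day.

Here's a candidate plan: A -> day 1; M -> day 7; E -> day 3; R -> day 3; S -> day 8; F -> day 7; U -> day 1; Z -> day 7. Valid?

Z can't be earlier than day 4 — holds.
E and R must be in different days — violated.
S is only available from day 6 onward — holds.
E and Z cannot be in the same day — holds.
U and S must be in different days — holds.
U and F cannot be in the same day — holds.
A has to finish before Z starts — holds.
The deadline for E is day 4 — holds.
M can't be earlier than day 3 — holds.
U has to finish before Z starts — holds.
M must come after A — holds.

No — it violates: E and R must be in different days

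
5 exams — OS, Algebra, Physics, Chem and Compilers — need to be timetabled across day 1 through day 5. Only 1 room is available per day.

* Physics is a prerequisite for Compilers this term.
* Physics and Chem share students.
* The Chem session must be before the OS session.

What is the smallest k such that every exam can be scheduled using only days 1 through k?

5

The precedence chain requires at least 2 distinct days.
With at most 1 per day and 5 exams, at least 5 days are needed.
5 works (last occupied day: day 5): for example Compilers=day 4, Chem=day 1, OS=day 2, Physics=day 3, Algebra=day 5.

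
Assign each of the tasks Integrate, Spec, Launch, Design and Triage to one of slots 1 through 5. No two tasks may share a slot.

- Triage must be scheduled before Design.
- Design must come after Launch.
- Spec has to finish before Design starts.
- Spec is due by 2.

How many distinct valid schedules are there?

16

Splitting on Integrate: it can be 1 (2), 2 (2), 3 (4), 4 (4), 5 (4). Listing each branch's schedules as (Spec, Launch, Design, Triage):
Integrate=1: (2,3,5,4) (2,4,5,3) — 2.
Integrate=2: (1,3,5,4) (1,4,5,3) — 2.
Integrate=3: (1,2,5,4) (1,4,5,2) (2,1,5,4) (2,4,5,1) — 4.
Integrate=4: (1,2,5,3) (1,3,5,2) (2,1,5,3) (2,3,5,1) — 4.
Integrate=5: (1,2,4,3) (1,3,4,2) (2,1,4,3) (2,3,4,1) — 4.
Summing: 2 + 2 + 4 + 4 + 4 = 16.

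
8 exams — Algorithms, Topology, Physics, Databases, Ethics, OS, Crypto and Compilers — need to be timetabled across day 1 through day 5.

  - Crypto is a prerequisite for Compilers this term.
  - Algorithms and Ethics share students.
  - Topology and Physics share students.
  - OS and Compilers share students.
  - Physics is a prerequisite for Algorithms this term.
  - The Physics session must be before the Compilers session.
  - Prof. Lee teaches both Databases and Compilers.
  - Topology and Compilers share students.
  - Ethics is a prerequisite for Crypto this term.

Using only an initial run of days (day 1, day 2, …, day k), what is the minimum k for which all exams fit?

The precedence chain requires at least 3 distinct days.
3 works (last occupied day: day 3): for example Databases in day 1; OS in day 1; Physics in day 1; Compilers in day 3; Ethics in day 1; Topology in day 2; Algorithms in day 2; Crypto in day 2.

3 days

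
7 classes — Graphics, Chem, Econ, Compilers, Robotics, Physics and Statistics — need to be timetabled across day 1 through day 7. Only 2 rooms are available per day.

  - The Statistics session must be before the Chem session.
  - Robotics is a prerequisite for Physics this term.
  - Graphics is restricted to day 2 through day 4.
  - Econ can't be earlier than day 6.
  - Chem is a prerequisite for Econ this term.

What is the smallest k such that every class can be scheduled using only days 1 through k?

6

The precedence chain requires at least 3 distinct days.
With at most 2 per day and 7 classes, at least 4 days are needed.
Econ can't be placed before day 6, so the schedule must run through at least day 6.
6 works (last occupied day: day 6): for example Chem -> day 2; Graphics -> day 2; Robotics -> day 1; Econ -> day 6; Compilers -> day 3; Statistics -> day 1; Physics -> day 3.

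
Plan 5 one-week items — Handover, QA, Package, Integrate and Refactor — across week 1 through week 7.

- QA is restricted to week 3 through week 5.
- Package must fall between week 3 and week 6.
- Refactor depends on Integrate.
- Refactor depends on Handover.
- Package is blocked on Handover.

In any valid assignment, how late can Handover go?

Downstream work caps Handover at week 5.
Handover at week 5 is achievable: Handover in week 5, Refactor in week 6, Integrate in week 1, Package in week 6, QA in week 3.

week 5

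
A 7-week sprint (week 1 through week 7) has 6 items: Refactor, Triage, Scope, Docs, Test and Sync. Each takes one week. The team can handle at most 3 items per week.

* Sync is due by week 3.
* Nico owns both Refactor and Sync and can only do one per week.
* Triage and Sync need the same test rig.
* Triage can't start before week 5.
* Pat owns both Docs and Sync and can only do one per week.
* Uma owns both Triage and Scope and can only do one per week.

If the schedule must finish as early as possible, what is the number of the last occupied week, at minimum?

With at most 3 per week and 6 work items, at least 2 weeks are needed.
Triage can't be placed before week 5, so the schedule must run through at least week 5.
5 works (last occupied week: week 5): for example Triage -> week 5; Scope -> week 1; Test -> week 1; Sync -> week 1; Docs -> week 2; Refactor -> week 2.

week 5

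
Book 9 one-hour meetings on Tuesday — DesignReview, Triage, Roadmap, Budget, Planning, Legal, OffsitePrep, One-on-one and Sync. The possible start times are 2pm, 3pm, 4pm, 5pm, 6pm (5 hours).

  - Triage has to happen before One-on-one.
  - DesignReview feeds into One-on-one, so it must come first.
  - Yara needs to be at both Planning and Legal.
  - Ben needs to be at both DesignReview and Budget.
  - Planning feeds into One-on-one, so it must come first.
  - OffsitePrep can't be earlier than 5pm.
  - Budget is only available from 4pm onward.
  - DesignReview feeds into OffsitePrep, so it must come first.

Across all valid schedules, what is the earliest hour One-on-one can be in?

Precedence pushes One-on-one to at least 3pm.
One-on-one at 3pm is achievable: Roadmap in 2pm; Triage in 2pm; Sync in 2pm; Legal in 3pm; DesignReview in 2pm; Planning in 2pm; OffsitePrep in 5pm; One-on-one in 3pm; Budget in 4pm.

3pm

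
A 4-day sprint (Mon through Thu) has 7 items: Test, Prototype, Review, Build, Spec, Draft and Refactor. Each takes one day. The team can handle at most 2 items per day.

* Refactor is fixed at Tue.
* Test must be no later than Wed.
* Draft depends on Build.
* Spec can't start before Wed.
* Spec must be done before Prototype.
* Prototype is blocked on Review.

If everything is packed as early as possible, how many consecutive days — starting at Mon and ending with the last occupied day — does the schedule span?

The precedence chain requires at least 2 distinct days.
With at most 2 per day and 7 work items, at least 4 days are needed.
Propagating the time windows through the other constraints, Prototype can't land before Thu — that is day 4 counting from Mon — so the schedule must run through at least 4 days.
4 works (last occupied day: Thu): for example Prototype -> Thu; Test -> Mon; Draft -> Wed; Spec -> Wed; Build -> Tue; Review -> Mon; Refactor -> Tue.

4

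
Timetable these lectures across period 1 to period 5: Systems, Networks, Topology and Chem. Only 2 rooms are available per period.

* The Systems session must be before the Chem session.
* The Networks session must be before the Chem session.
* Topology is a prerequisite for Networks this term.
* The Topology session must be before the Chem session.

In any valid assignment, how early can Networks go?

period 2

Precedence pushes Networks to at least period 2; downstream work caps Networks at period 4.
Networks at period 2 is achievable: Systems=period 1; Topology=period 1; Networks=period 2; Chem=period 3.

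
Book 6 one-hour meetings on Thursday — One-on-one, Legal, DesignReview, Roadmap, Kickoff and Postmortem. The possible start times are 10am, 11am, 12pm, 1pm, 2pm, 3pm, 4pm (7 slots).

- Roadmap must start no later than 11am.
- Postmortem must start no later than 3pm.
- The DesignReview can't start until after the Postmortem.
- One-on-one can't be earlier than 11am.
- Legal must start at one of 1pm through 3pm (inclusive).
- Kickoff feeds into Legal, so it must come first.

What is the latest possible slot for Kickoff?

Downstream work caps Kickoff at 2pm.
Kickoff at 2pm is achievable: Roadmap in 10am, One-on-one in 11am, Postmortem in 10am, DesignReview in 11am, Legal in 3pm, Kickoff in 2pm.

2pm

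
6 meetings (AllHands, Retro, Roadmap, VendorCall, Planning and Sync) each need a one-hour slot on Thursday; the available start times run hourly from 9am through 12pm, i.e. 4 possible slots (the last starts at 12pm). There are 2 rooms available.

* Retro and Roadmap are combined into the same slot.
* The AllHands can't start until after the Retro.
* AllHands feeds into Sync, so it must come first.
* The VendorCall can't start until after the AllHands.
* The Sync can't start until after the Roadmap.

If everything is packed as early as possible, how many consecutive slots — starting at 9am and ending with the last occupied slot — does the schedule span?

3

The precedence chain requires at least 3 distinct slots.
With at most 2 per slot and 6 meetings, at least 3 slots are needed.
3 works (last occupied slot: 11am): for example Planning in 10am; Retro in 9am; Roadmap in 9am; AllHands in 10am; VendorCall in 11am; Sync in 11am.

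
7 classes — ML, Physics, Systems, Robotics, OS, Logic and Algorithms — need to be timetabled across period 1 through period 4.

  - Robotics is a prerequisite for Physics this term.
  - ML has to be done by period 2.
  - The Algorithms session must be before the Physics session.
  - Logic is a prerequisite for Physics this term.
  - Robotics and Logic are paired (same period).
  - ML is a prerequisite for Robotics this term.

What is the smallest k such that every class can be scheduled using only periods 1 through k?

3

The precedence chain requires at least 3 distinct periods.
3 works (last occupied period: period 3): for example Logic -> period 2, Algorithms -> period 1, Physics -> period 3, Systems -> period 1, ML -> period 1, Robotics -> period 2, OS -> period 1.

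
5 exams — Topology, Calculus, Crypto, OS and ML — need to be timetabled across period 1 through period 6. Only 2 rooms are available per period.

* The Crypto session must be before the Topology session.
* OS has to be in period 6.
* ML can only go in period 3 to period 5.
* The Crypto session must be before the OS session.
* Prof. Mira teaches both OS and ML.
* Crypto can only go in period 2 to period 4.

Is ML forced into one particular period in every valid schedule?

ML can be period 3 (e.g. Topology in period 3, Calculus in period 1, ML in period 3, OS in period 6, Crypto in period 2) or period 4 (e.g. Calculus in period 1, ML in period 4, OS in period 6, Topology in period 3, Crypto in period 2).

No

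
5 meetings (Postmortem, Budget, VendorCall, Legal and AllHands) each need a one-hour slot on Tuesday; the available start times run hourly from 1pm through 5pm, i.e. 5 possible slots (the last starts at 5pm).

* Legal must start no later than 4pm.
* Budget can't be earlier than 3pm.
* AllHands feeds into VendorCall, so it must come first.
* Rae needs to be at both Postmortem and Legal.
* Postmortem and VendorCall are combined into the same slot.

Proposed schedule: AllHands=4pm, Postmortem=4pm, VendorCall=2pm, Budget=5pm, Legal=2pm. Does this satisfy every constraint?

Postmortem and VendorCall are combined into the same slot — violated.
Rae needs to be at both Postmortem and Legal — holds.
Budget can't be earlier than 3pm — holds.
AllHands feeds into VendorCall, so it must come first — violated.
Legal must start no later than 4pm — holds.

Invalid. AllHands feeds into VendorCall, so it must come first.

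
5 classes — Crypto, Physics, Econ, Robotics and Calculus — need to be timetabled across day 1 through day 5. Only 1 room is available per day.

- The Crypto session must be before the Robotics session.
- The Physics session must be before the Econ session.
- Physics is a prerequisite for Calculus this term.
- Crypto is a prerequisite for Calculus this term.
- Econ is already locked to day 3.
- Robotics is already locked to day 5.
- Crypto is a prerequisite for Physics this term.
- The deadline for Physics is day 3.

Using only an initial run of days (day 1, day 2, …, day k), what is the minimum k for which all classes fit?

The precedence chain requires at least 3 distinct days.
With at most 1 per day and 5 classes, at least 5 days are needed.
Robotics can't be placed before day 5, so the schedule must run through at least day 5.
5 works (last occupied day: day 5): for example Crypto -> day 1, Calculus -> day 4, Robotics -> day 5, Econ -> day 3, Physics -> day 2.

5 days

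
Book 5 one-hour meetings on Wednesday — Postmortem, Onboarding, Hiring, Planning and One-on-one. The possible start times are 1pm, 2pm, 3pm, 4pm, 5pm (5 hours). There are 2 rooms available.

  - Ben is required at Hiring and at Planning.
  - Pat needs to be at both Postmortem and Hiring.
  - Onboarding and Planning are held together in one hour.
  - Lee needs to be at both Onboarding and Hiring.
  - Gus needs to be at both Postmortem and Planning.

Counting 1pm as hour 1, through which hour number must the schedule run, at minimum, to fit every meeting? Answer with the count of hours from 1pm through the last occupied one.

3

With at most 2 per hour and 5 meetings, at least 3 hours are needed.
3 works (last occupied hour: 3pm): for example Hiring in 3pm, Planning in 2pm, One-on-one in 1pm, Postmortem in 1pm, Onboarding in 2pm.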